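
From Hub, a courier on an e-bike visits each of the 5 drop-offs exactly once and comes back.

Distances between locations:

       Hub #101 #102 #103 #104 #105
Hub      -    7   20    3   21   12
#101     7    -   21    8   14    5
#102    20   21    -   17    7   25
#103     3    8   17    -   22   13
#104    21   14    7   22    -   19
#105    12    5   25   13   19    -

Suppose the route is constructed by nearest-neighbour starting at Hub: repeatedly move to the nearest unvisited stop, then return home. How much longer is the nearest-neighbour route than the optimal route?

Excess over optimum: 4.

Hub: #103=3, #101=7, #105=12, #102=20, #104=21 ⇒ #103
#103: #101=8, #105=13, #102=17, #104=22 ⇒ #101
#101: #105=5, #104=14, #102=21 ⇒ #105
#105: #104=19, #102=25 ⇒ #104
#104: #102=7 ⇒ #102
NN route Hub → #103 → #101 → #105 → #104 → #102 → Hub costs 62.
Optimal: Hub → #101 → #105 → #104 → #102 → #103 → Hub costs 58 (by enumerating all 60 distinct tours).
Excess = 62 − 58 = 4.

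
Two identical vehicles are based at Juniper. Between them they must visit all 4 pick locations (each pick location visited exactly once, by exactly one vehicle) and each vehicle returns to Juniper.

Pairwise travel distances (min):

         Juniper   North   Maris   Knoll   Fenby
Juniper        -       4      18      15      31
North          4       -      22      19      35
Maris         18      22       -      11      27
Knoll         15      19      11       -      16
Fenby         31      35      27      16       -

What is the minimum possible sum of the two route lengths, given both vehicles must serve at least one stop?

Minimum combined distance: 84 min.

There are 2^3 − 1 = 7 ways to divide the 4 stops into two non-empty groups. For each, the best each vehicle can do is its own shortest tour through its group:
  {North} + {Maris, Knoll, Fenby}: 8 + 76 = 84
  {Maris} + {North, Knoll, Fenby}: 36 + 70 = 106
  {North, Maris} + {Knoll, Fenby}: 44 + 62 = 106
  {Knoll} + {North, Maris, Fenby}: 30 + 84 = 114
  {North, Knoll} + {Maris, Fenby}: 38 + 76 = 114
  {Maris, Knoll} + {North, Fenby}: 44 + 70 = 114
  … (7 splits in total)
Best: vehicle 1 Juniper → North → Juniper = 8; vehicle 2 Juniper → Maris → Knoll → Fenby → Juniper = 76; combined 84.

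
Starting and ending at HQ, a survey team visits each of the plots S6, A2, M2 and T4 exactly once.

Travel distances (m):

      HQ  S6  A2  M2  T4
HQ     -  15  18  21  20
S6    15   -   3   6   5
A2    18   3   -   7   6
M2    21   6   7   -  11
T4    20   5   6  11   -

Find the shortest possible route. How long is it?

Shortest round trip = 54 m.

There are 12 distinct closed tours to check (reversals are equivalent).
HQ-S6-A2-M2-T4-HQ: 15+3+7+11+20 = 56
HQ-S6-A2-T4-M2-HQ: 15+3+6+11+21 = 56
HQ-S6-M2-A2-T4-HQ: 15+6+7+6+20 = 54
HQ-S6-M2-T4-A2-HQ: 15+6+11+6+18 = 56
HQ-S6-T4-A2-M2-HQ: 15+5+6+7+21 = 54
HQ-S6-T4-M2-A2-HQ: 15+5+11+7+18 = 56
HQ-A2-S6-M2-T4-HQ: 18+3+6+11+20 = 58
HQ-A2-S6-T4-M2-HQ: 18+3+5+11+21 = 58
HQ-A2-M2-S6-T4-HQ: 18+7+6+5+20 = 56
HQ-A2-T4-S6-M2-HQ: 18+6+5+6+21 = 56
HQ-M2-S6-A2-T4-HQ: 21+6+3+6+20 = 56
HQ-M2-A2-S6-T4-HQ: 21+7+3+5+20 = 56
The minimum is 54.
One optimal route: HQ → S6 → M2 → A2 → T4 → HQ (or its reverse).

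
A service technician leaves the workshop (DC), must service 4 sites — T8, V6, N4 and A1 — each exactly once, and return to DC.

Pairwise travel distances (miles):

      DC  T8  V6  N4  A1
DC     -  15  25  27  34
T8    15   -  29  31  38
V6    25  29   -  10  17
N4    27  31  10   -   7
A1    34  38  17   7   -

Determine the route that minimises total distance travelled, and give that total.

With 4 stops there are 4!/2 = 12 distinct round trips (a route and its reverse cost the same).
DC - T8 - V6 - N4 - A1 - DC: 15+29+10+7+34 = 95
DC - T8 - V6 - A1 - N4 - DC: 15+29+17+7+27 = 95
DC - T8 - N4 - V6 - A1 - DC: 15+31+10+17+34 = 107
DC - T8 - N4 - A1 - V6 - DC: 15+31+7+17+25 = 95
DC - T8 - A1 - V6 - N4 - DC: 15+38+17+10+27 = 107
DC - T8 - A1 - N4 - V6 - DC: 15+38+7+10+25 = 95
DC - V6 - T8 - N4 - A1 - DC: 25+29+31+7+34 = 126
DC - V6 - T8 - A1 - N4 - DC: 25+29+38+7+27 = 126
DC - V6 - N4 - T8 - A1 - DC: 25+10+31+38+34 = 138
DC - V6 - A1 - T8 - N4 - DC: 25+17+38+31+27 = 138
DC - N4 - T8 - V6 - A1 - DC: 27+31+29+17+34 = 138
DC - N4 - V6 - T8 - A1 - DC: 27+10+29+38+34 = 138
The minimum is 95.
One optimal route: DC → T8 → V6 → N4 → A1 → DC (or its reverse).

95 miles — the shortest possible round trip.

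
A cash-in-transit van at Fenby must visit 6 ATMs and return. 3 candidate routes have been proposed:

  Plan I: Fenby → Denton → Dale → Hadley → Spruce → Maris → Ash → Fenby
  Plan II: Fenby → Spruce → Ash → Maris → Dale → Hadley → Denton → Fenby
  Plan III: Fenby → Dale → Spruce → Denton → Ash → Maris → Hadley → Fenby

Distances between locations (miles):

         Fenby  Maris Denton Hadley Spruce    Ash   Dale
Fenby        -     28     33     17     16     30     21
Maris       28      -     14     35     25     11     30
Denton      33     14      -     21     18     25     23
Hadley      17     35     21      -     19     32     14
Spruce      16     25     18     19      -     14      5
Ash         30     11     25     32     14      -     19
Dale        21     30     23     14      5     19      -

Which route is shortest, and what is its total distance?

132 miles — Plan III is the shortest.

Plan I: 33 + 23 + 14 + 19 + 25 + 11 + 30 = 155
Plan II: 16 + 14 + 11 + 30 + 14 + 21 + 33 = 139
Plan III: 21 + 5 + 18 + 25 + 11 + 35 + 17 = 132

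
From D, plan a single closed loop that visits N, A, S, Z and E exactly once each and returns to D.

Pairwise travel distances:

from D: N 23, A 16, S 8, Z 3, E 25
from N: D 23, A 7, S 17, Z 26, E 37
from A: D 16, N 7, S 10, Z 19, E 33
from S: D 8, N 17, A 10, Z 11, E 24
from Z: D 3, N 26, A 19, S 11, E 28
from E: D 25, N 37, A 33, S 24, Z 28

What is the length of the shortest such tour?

93 — the shortest possible round trip.

D-N-A-S-Z-E-D: 23+7+10+11+28+25 = 104
D-N-A-S-E-Z-D: 23+7+10+24+28+3 = 95
D-N-A-Z-S-E-D: 23+7+19+11+24+25 = 109
D-N-A-Z-E-S-D: 23+7+19+28+24+8 = 109
D-N-A-E-S-Z-D: 23+7+33+24+11+3 = 101
D-N-A-E-Z-S-D: 23+7+33+28+11+8 = 110
D-N-S-A-Z-E-D: 23+17+10+19+28+25 = 122
D-N-S-A-E-Z-D: 23+17+10+33+28+3 = 114
D-N-S-Z-A-E-D: 23+17+11+19+33+25 = 128
D-N-S-Z-E-A-D: 23+17+11+28+33+16 = 128
D-N-S-E-A-Z-D: 23+17+24+33+19+3 = 119
D-N-S-E-Z-A-D: 23+17+24+28+19+16 = 127
D-N-Z-A-S-E-D: 23+26+19+10+24+25 = 127
D-N-Z-A-E-S-D: 23+26+19+33+24+8 = 133
… (46 more)
D-S-A-N-E-Z-D: 8+10+7+37+28+3 = 93  ← best
The minimum is 93.
One optimal route: D → S → A → N → E → Z → D (or its reverse).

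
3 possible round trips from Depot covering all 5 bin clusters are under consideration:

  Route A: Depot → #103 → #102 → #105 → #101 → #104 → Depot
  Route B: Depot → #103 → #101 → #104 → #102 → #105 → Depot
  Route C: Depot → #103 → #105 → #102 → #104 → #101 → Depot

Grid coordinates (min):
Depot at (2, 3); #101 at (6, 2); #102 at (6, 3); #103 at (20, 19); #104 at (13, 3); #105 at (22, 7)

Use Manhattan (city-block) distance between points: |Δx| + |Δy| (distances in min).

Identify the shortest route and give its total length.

Route A: 34 + 30 + 20 + 21 + 8 + 11 = 124
Route B: 34 + 31 + 8 + 7 + 20 + 24 = 124
Route C: 34 + 14 + 20 + 7 + 8 + 5 = 88

88 min — Route C is the shortest.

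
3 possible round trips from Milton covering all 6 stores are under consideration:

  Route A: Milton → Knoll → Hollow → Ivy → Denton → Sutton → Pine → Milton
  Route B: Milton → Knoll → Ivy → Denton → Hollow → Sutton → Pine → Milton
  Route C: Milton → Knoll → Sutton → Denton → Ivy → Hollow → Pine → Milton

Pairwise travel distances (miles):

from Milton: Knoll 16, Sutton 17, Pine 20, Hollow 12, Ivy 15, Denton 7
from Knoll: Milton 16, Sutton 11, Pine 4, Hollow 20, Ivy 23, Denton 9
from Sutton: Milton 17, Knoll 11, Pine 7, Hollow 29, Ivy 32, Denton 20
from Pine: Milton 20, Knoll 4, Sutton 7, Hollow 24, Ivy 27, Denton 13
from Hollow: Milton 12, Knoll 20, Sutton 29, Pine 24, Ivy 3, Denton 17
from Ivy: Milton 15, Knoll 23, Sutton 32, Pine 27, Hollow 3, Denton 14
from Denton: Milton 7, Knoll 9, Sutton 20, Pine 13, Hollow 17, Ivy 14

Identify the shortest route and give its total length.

100 miles — Route A is the shortest.

Route A: 16 + 20 + 3 + 14 + 20 + 7 + 20 = 100
Route B: 16 + 23 + 14 + 17 + 29 + 7 + 20 = 126
Route C: 16 + 11 + 20 + 14 + 3 + 24 + 20 = 108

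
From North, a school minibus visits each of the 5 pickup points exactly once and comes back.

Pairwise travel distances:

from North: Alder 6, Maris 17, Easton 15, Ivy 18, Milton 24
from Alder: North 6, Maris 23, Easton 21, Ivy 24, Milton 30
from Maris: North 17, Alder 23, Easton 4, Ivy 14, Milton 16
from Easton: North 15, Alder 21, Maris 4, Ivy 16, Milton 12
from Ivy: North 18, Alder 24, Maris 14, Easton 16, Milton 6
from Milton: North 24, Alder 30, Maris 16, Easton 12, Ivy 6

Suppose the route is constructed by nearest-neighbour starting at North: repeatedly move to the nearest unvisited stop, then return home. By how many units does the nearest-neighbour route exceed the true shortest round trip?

6 longer than the optimal tour.

North: Alder=6, Easton=15, Maris=17, Ivy=18, Milton=24 ⇒ Alder
Alder: Easton=21, Maris=23, Ivy=24, Milton=30 ⇒ Easton
Easton: Maris=4, Milton=12, Ivy=16 ⇒ Maris
Maris: Ivy=14, Milton=16 ⇒ Ivy
Ivy: Milton=6 ⇒ Milton
NN route North → Alder → Easton → Maris → Ivy → Milton → North costs 75.
Optimal: North → Alder → Maris → Easton → Milton → Ivy → North costs 69 (by enumerating all 60 distinct tours).
Excess = 75 − 69 = 6.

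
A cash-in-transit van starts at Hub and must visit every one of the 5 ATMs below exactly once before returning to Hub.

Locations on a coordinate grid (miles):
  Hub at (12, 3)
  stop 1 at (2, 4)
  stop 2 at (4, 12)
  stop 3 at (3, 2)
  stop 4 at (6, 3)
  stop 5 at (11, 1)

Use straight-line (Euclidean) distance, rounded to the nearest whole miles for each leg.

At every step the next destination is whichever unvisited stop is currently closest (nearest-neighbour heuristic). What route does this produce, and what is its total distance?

Total distance 32 miles via the nearest-neighbour route Hub → stop 5 → stop 4 → stop 3 → stop 1 → stop 2 → Hub.

At Hub the remaining stops are stop 5 2, stop 4 6, stop 3 9, stop 1 10, stop 2 12; go to stop 5.
At stop 5 the remaining stops are stop 4 5, stop 3 8, stop 1 9, stop 2 13; go to stop 4.
At stop 4 the remaining stops are stop 3 3, stop 1 4, stop 2 9; go to stop 3.
At stop 3 the remaining stops are stop 1 2, stop 2 10; go to stop 1.
At stop 1 the remaining stops are stop 2 8; go to stop 2.
Return stop 2→Hub: 12.
Total = 2 + 5 + 3 + 2 + 8 + 12 = 32.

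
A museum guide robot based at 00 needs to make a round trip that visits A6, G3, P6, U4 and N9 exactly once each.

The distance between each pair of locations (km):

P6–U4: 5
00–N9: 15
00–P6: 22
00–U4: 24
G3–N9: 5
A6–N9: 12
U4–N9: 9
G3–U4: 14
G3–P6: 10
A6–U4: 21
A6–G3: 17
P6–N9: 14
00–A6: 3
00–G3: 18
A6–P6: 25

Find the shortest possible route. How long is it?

Shortest round trip = 57 km.

There are 60 distinct closed tours to check (reversals are equivalent).
00→A6→G3→P6→U4→N9→00: 3+17+10+5+9+15 = 59
00→A6→G3→P6→N9→U4→00: 3+17+10+14+9+24 = 77
00→A6→G3→U4→P6→N9→00: 3+17+14+5+14+15 = 68
00→A6→G3→U4→N9→P6→00: 3+17+14+9+14+22 = 79
00→A6→G3→N9→P6→U4→00: 3+17+5+14+5+24 = 68
00→A6→G3→N9→U4→P6→00: 3+17+5+9+5+22 = 61
00→A6→P6→G3→U4→N9→00: 3+25+10+14+9+15 = 76
00→A6→P6→G3→N9→U4→00: 3+25+10+5+9+24 = 76
00→A6→P6→U4→G3→N9→00: 3+25+5+14+5+15 = 67
00→A6→P6→U4→N9→G3→00: 3+25+5+9+5+18 = 65
00→A6→P6→N9→G3→U4→00: 3+25+14+5+14+24 = 85
00→A6→P6→N9→U4→G3→00: 3+25+14+9+14+18 = 83
00→A6→U4→G3→P6→N9→00: 3+21+14+10+14+15 = 77
00→A6→U4→G3→N9→P6→00: 3+21+14+5+14+22 = 79
… (46 more)
00→A6→N9→U4→P6→G3→00: 3+12+9+5+10+18 = 57  ← best
The minimum is 57.
One optimal route: 00 → A6 → N9 → U4 → P6 → G3 → 00 (or its reverse).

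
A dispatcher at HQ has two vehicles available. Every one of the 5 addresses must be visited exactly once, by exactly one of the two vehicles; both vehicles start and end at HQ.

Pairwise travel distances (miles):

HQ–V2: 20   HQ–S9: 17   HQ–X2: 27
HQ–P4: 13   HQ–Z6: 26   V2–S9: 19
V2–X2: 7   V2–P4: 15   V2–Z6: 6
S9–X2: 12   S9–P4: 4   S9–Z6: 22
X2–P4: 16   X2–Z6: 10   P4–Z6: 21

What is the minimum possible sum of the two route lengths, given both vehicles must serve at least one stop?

Try each way of splitting the stops between the two vehicles (each non-empty) and, for each split, find the best tour for each vehicle:
  {V2} + {S9, X2, P4, Z6}: 40 + 65 = 105
  {S9} + {V2, X2, P4, Z6}: 34 + 65 = 99
  {V2, S9} + {X2, P4, Z6}: 56 + 65 = 121
  {X2} + {V2, S9, P4, Z6}: 54 + 65 = 119
  {V2, X2} + {S9, P4, Z6}: 54 + 65 = 119
  {S9, X2} + {V2, P4, Z6}: 56 + 60 = 116
  … (15 splits in total)
  {P4} + {V2, S9, X2, Z6}: 26 + 65 = 91  ← best
Best: vehicle 1 HQ → P4 → HQ = 26; vehicle 2 HQ → V2 → Z6 → X2 → S9 → HQ = 65; combined 91.

Minimum combined distance: 91 miles.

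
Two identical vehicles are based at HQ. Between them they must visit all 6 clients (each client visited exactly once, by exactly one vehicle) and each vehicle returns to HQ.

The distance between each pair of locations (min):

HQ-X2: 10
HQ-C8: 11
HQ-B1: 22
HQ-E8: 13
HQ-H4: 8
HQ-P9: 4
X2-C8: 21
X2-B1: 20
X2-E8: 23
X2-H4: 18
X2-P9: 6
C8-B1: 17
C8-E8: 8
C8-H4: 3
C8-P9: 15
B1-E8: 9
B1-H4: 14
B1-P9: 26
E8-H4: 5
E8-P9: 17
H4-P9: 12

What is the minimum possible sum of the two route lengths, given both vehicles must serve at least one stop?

Try each way of splitting the stops between the two vehicles (each non-empty) and, for each split, find the best tour for each vehicle:
  {X2} + {C8, B1, E8, H4, P9}: 20 + 58 = 78
  {C8} + {X2, B1, E8, H4, P9}: 22 + 52 = 74
  {X2, C8} + {B1, E8, H4, P9}: 42 + 52 = 94
  {B1} + {X2, C8, E8, H4, P9}: 44 + 52 = 96
  {X2, B1} + {C8, E8, H4, P9}: 52 + 40 = 92
  {C8, B1} + {X2, E8, H4, P9}: 50 + 46 = 96
  … (31 splits in total)
  {X2, C8, B1, E8, H4} + {P9}: 58 + 8 = 66  ← best
Best: vehicle 1 HQ → X2 → B1 → E8 → C8 → H4 → HQ = 58; vehicle 2 HQ → P9 → HQ = 8; combined 66.

Minimum combined distance: 66 min.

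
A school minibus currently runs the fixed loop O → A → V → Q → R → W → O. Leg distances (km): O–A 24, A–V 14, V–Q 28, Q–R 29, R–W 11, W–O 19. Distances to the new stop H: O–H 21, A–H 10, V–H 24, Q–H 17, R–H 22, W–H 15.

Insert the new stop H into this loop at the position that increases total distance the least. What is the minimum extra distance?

Insertion cost between consecutive stops i–j is d(i,H) + d(H,j) − d(i,j):
  between O and A: 21 + 10 − 24 = 7
  between A and V: 10 + 24 − 14 = 20
  between V and Q: 24 + 17 − 28 = 13
  between Q and R: 17 + 22 − 29 = 10
  between R and W: 22 + 15 − 11 = 26
  between W and O: 15 + 21 − 19 = 17
Cheapest insertion is between O and A, adding 7.
New total = 125 + 7 = 132.

Minimum extra distance: 7 km, inserting H between O and A.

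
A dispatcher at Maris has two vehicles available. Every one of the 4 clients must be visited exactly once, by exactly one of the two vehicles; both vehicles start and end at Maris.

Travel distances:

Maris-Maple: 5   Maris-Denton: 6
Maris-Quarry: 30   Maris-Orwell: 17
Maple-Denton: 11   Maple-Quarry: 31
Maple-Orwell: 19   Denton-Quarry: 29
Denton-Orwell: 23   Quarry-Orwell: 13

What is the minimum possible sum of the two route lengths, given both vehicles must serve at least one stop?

75 — the smallest possible combined total.

Check every non-empty split of the stops between the two vehicles; for each half take its own optimal tour:
  {Maple} + {Denton, Quarry, Orwell}: 10 + 65 = 75
  {Denton} + {Maple, Quarry, Orwell}: 12 + 66 = 78
  {Maple, Denton} + {Quarry, Orwell}: 22 + 60 = 82
  {Quarry} + {Maple, Denton, Orwell}: 60 + 53 = 113
  {Maple, Quarry} + {Denton, Orwell}: 66 + 46 = 112
  {Denton, Quarry} + {Maple, Orwell}: 65 + 41 = 106
  … (7 splits in total)
Best: vehicle 1 Maris → Maple → Maris = 10; vehicle 2 Maris → Denton → Quarry → Orwell → Maris = 65; combined 75.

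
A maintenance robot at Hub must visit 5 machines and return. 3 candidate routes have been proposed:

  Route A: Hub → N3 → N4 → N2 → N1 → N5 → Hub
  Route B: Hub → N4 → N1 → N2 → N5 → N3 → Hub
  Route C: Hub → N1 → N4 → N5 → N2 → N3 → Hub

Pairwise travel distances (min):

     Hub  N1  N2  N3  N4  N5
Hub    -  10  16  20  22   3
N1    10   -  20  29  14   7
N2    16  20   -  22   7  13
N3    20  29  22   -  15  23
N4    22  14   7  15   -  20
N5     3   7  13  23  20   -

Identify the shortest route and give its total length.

Route A: 20 + 15 + 7 + 20 + 7 + 3 = 72
Route B: 22 + 14 + 20 + 13 + 23 + 20 = 112
Route C: 10 + 14 + 20 + 13 + 22 + 20 = 99

Shortest is Route A, total 72 min.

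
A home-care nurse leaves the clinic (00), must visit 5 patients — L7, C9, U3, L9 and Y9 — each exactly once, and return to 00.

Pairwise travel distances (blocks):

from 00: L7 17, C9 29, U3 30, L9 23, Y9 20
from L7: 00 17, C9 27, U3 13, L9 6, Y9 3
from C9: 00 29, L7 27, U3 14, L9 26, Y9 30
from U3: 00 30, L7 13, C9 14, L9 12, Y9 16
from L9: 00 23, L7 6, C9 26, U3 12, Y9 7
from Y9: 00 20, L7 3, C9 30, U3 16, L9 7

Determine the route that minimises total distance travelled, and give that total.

Minimum total distance: 82 blocks.

There are 60 distinct closed tours to check (reversals are equivalent).
00-L7-C9-U3-L9-Y9-00: 17+27+14+12+7+20 = 97
00-L7-C9-U3-Y9-L9-00: 17+27+14+16+7+23 = 104
00-L7-C9-L9-U3-Y9-00: 17+27+26+12+16+20 = 118
00-L7-C9-L9-Y9-U3-00: 17+27+26+7+16+30 = 123
00-L7-C9-Y9-U3-L9-00: 17+27+30+16+12+23 = 125
00-L7-C9-Y9-L9-U3-00: 17+27+30+7+12+30 = 123
00-L7-U3-C9-L9-Y9-00: 17+13+14+26+7+20 = 97
00-L7-U3-C9-Y9-L9-00: 17+13+14+30+7+23 = 104
00-L7-U3-L9-C9-Y9-00: 17+13+12+26+30+20 = 118
00-L7-U3-L9-Y9-C9-00: 17+13+12+7+30+29 = 108
00-L7-U3-Y9-C9-L9-00: 17+13+16+30+26+23 = 125
00-L7-U3-Y9-L9-C9-00: 17+13+16+7+26+29 = 108
00-L7-L9-C9-U3-Y9-00: 17+6+26+14+16+20 = 99
00-L7-L9-C9-Y9-U3-00: 17+6+26+30+16+30 = 125
… (46 more)
00-L7-Y9-L9-U3-C9-00: 17+3+7+12+14+29 = 82  ← best
The minimum is 82.
One optimal route: 00 → L7 → Y9 → L9 → U3 → C9 → 00 (or its reverse).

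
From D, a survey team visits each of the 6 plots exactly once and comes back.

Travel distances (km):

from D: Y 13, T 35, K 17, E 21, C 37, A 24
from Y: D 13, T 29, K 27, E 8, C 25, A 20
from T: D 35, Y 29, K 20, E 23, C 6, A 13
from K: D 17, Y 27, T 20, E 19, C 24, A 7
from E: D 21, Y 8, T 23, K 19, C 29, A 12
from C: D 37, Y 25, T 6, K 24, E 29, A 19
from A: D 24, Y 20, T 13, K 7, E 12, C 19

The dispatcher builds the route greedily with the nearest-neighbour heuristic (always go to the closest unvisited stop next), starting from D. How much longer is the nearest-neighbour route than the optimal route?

Excess over optimum: 10 km.

D: Y=13, K=17, E=21, A=24, T=35, C=37 ⇒ Y
Y: E=8, A=20, C=25, K=27, T=29 ⇒ E
E: A=12, K=19, T=23, C=29 ⇒ A
A: K=7, T=13, C=19 ⇒ K
K: T=20, C=24 ⇒ T
T: C=6 ⇒ C
NN route D → Y → E → A → K → T → C → D costs 103.
Optimal: D → Y → E → T → C → A → K → D costs 93 (by enumerating all 360 distinct tours).
Excess = 103 − 93 = 10.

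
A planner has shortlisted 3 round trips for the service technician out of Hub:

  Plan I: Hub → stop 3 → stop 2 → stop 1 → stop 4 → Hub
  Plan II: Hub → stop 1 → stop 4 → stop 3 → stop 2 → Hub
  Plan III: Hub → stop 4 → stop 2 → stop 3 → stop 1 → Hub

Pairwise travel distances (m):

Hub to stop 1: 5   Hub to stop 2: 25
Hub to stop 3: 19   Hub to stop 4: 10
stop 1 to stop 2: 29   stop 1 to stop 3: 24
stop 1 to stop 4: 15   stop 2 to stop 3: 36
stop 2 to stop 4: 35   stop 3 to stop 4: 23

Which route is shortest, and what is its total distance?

Plan I: 19 + 36 + 29 + 15 + 10 = 109
Plan II: 5 + 15 + 23 + 36 + 25 = 104
Plan III: 10 + 35 + 36 + 24 + 5 = 110

Shortest is Plan II, total 104 m.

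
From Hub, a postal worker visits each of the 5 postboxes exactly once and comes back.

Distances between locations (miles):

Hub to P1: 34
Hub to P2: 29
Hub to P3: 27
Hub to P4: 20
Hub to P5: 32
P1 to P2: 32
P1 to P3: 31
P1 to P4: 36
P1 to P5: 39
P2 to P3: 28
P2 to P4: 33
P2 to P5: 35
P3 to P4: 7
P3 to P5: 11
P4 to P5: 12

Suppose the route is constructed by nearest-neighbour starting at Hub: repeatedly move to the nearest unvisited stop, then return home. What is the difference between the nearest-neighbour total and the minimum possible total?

From Hub: P4=20, P3=27, P2=29, P5=32, P1=34 → choose P4 (20).
From P4: P3=7, P5=12, P2=33, P1=36 → choose P3 (7).
From P3: P5=11, P2=28, P1=31 → choose P5 (11).
From P5: P2=35, P1=39 → choose P2 (35).
From P2: P1=32 → choose P1 (32).
NN route Hub → P4 → P3 → P5 → P2 → P1 → Hub costs 139.
Optimal: Hub → P2 → P1 → P3 → P5 → P4 → Hub costs 135 (by enumerating all 60 distinct tours).
Excess = 139 − 135 = 4.

4 miles longer than the optimal tour.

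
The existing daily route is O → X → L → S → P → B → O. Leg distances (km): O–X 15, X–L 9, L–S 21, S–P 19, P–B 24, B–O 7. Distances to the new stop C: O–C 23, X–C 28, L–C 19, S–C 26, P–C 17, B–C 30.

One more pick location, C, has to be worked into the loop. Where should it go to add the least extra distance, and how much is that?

+23 km — insert C between P and B.

Insertion cost between consecutive stops i–j is d(i,C) + d(C,j) − d(i,j):
  between O and X: 23 + 28 − 15 = 36
  between X and L: 28 + 19 − 9 = 38
  between L and S: 19 + 26 − 21 = 24
  between S and P: 26 + 17 − 19 = 24
  between P and B: 17 + 30 − 24 = 23
  between B and O: 30 + 23 − 7 = 46
Cheapest insertion is between P and B, adding 23.
New total = 95 + 23 = 118.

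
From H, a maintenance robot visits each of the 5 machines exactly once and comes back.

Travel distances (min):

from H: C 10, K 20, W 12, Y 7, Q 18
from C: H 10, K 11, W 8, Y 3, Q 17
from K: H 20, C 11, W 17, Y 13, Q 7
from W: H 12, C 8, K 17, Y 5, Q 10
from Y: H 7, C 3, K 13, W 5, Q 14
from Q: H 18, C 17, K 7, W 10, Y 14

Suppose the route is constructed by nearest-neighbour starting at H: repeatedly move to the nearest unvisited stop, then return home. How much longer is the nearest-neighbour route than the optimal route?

H: Y=7, C=10, W=12, Q=18, K=20 ⇒ Y
Y: C=3, W=5, K=13, Q=14 ⇒ C
C: W=8, K=11, Q=17 ⇒ W
W: Q=10, K=17 ⇒ Q
Q: K=7 ⇒ K
NN route H → Y → C → W → Q → K → H costs 55.
Optimal: H → C → K → Q → W → Y → H costs 50 (by enumerating all 60 distinct tours).
Excess = 55 − 50 = 5.

The nearest-neighbour route is 5 min longer than optimal.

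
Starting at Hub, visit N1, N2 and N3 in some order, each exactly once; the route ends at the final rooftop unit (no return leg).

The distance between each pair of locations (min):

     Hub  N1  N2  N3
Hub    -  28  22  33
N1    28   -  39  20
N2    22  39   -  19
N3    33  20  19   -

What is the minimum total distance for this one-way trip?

There are 3! = 6 possible orderings.
Hub → N1 → N2 → N3: 28+39+19 = 86
Hub → N1 → N3 → N2: 28+20+19 = 67
Hub → N2 → N1 → N3: 22+39+20 = 81
Hub → N2 → N3 → N1: 22+19+20 = 61
Hub → N3 → N1 → N2: 33+20+39 = 92
Hub → N3 → N2 → N1: 33+19+39 = 91
The minimum is 61.
One shortest path: Hub → N2 → N3 → N1.

61 min — the minimum one-way total.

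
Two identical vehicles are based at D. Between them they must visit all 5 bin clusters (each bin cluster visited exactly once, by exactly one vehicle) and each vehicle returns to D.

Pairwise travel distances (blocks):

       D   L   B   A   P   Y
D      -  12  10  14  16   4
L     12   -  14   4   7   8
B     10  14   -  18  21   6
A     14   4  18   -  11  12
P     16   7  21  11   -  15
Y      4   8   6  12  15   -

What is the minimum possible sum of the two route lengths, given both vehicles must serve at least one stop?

Try each way of splitting the stops between the two vehicles (each non-empty) and, for each split, find the best tour for each vehicle:
  {L} + {B, A, P, Y}: 24 + 55 = 79
  {B} + {L, A, P, Y}: 20 + 43 = 63
  {L, B} + {A, P, Y}: 36 + 43 = 79
  {A} + {L, B, P, Y}: 28 + 47 = 75
  {L, A} + {B, P, Y}: 30 + 47 = 77
  {B, A} + {L, P, Y}: 42 + 35 = 77
  … (15 splits in total)
  {L, A, P} + {B, Y}: 41 + 20 = 61  ← best
Best: vehicle 1 D → A → L → P → D = 41; vehicle 2 D → B → Y → D = 20; combined 61.

61 blocks — the smallest possible combined total.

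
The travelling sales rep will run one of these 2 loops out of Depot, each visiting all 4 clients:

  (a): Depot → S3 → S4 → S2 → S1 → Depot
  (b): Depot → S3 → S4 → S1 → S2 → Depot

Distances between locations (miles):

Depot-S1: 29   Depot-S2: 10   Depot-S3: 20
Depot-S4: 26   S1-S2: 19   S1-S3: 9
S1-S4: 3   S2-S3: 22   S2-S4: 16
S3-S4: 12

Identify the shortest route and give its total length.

64 miles — (b) is the shortest.

(a): 20 + 12 + 16 + 19 + 29 = 96
(b): 20 + 12 + 3 + 19 + 10 = 64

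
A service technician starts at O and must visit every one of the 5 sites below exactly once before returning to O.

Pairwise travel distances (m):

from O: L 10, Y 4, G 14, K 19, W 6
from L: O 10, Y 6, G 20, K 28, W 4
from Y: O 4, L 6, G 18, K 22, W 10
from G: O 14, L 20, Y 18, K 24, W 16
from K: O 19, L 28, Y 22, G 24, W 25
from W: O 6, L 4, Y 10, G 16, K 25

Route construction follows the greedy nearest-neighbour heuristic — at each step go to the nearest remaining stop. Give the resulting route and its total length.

Total distance 73 m via the nearest-neighbour route O → Y → L → W → G → K → O.

At O the remaining stops are Y 4, W 6, L 10, G 14, K 19; go to Y.
At Y the remaining stops are L 6, W 10, G 18, K 22; go to L.
At L the remaining stops are W 4, G 20, K 28; go to W.
At W the remaining stops are G 16, K 25; go to G.
At G the remaining stops are K 24; go to K.
Return K→O: 19.
Total = 4 + 6 + 4 + 16 + 24 + 19 = 73.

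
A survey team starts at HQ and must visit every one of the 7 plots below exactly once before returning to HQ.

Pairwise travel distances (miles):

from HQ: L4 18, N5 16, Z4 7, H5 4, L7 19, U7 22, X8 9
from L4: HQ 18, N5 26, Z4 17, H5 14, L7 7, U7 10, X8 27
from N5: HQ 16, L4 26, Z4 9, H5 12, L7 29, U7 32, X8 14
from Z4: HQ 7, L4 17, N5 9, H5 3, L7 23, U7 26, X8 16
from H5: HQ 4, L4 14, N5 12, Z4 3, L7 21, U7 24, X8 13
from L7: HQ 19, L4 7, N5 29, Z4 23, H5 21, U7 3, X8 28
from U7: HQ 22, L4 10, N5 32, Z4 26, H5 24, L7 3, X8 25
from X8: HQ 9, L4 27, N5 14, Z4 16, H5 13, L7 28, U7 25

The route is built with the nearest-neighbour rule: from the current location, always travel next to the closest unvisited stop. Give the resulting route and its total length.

Total distance 83 miles via the nearest-neighbour route HQ → H5 → Z4 → N5 → X8 → U7 → L7 → L4 → HQ.

From HQ: distances to unvisited — H5=4, Z4=7, X8=9, N5=16, L4=18, L7=19, U7=22. Nearest is H5 (4).
From H5: distances to unvisited — Z4=3, N5=12, X8=13, L4=14, L7=21, U7=24. Nearest is Z4 (3).
From Z4: distances to unvisited — N5=9, X8=16, L4=17, L7=23, U7=26. Nearest is N5 (9).
From N5: distances to unvisited — X8=14, L4=26, L7=29, U7=32. Nearest is X8 (14).
From X8: distances to unvisited — U7=25, L4=27, L7=28. Nearest is U7 (25).
From U7: distances to unvisited — L7=3, L4=10. Nearest is L7 (3).
From L7: distances to unvisited — L4=7. Nearest is L4 (7).
Return L4→HQ: 18.
Total = 4 + 3 + 9 + 14 + 25 + 3 + 7 + 18 = 83.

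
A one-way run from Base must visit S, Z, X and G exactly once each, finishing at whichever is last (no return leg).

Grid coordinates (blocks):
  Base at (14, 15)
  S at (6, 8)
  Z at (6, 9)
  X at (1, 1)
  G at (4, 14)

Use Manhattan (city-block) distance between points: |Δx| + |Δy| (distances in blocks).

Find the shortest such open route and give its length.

Shortest open route: 31 blocks.

There are 4! = 24 possible orderings.
Base - S - Z - X - G: 15+1+13+16 = 45
Base - S - Z - G - X: 15+1+7+16 = 39
Base - S - X - Z - G: 15+12+13+7 = 47
Base - S - X - G - Z: 15+12+16+7 = 50
Base - S - G - Z - X: 15+8+7+13 = 43
Base - S - G - X - Z: 15+8+16+13 = 52
Base - Z - S - X - G: 14+1+12+16 = 43
Base - Z - S - G - X: 14+1+8+16 = 39
Base - Z - X - S - G: 14+13+12+8 = 47
Base - Z - X - G - S: 14+13+16+8 = 51
Base - Z - G - S - X: 14+7+8+12 = 41
Base - Z - G - X - S: 14+7+16+12 = 49
Base - X - S - Z - G: 27+12+1+7 = 47
Base - X - S - G - Z: 27+12+8+7 = 54
… (10 more)
Base - G - Z - S - X: 11+7+1+12 = 31  ← best
The minimum is 31.
One shortest path: Base → G → Z → S → X.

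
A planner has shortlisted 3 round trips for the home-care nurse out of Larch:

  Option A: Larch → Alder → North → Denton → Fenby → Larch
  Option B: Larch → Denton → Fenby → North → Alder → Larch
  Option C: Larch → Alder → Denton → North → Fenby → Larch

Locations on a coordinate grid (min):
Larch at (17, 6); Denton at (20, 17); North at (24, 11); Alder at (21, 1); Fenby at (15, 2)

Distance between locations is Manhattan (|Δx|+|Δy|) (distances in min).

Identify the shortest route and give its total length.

Option A: 9 + 13 + 10 + 20 + 6 = 58
Option B: 14 + 20 + 18 + 13 + 9 = 74
Option C: 9 + 17 + 10 + 18 + 6 = 60

Shortest is Option A, total 58 min.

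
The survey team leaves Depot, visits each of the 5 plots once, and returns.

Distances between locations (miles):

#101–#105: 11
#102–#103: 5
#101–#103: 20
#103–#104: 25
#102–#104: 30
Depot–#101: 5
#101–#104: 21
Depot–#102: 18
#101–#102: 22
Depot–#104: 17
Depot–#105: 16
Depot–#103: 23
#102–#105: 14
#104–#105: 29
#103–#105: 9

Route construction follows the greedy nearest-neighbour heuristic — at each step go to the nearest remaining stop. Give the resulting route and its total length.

Total distance 77 miles via the nearest-neighbour route Depot → #101 → #105 → #103 → #102 → #104 → Depot.

At Depot the remaining stops are #101 5, #105 16, #104 17, #102 18, #103 23; go to #101.
At #101 the remaining stops are #105 11, #103 20, #104 21, #102 22; go to #105.
At #105 the remaining stops are #103 9, #102 14, #104 29; go to #103.
At #103 the remaining stops are #102 5, #104 25; go to #102.
At #102 the remaining stops are #104 30; go to #104.
Return #104→Depot: 17.
Total = 5 + 11 + 9 + 5 + 30 + 17 = 77.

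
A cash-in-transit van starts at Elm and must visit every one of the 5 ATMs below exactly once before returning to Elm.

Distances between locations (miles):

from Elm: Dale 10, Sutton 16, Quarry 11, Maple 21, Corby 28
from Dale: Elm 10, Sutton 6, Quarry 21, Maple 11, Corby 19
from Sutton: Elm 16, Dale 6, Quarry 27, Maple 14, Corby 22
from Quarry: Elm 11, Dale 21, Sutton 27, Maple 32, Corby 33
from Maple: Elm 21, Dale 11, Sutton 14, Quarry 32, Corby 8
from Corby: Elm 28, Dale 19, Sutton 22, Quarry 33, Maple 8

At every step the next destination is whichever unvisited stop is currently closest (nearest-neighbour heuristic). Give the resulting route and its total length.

From Elm: distances to unvisited — Dale=10, Quarry=11, Sutton=16, Maple=21, Corby=28. Nearest is Dale (10).
From Dale: distances to unvisited — Sutton=6, Maple=11, Corby=19, Quarry=21. Nearest is Sutton (6).
From Sutton: distances to unvisited — Maple=14, Corby=22, Quarry=27. Nearest is Maple (14).
From Maple: distances to unvisited — Corby=8, Quarry=32. Nearest is Corby (8).
From Corby: distances to unvisited — Quarry=33. Nearest is Quarry (33).
Return Quarry→Elm: 11.
Total = 10 + 6 + 14 + 8 + 33 + 11 = 82.

Nearest-neighbour total = 82 miles; route Elm → Dale → Sutton → Maple → Corby → Quarry → Elm.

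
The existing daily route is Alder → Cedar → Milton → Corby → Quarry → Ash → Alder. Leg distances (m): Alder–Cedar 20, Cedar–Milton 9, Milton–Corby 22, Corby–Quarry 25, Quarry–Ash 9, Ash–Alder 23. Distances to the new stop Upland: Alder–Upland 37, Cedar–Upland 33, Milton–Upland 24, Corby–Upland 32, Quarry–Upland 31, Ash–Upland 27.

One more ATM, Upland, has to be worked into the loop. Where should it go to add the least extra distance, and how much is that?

Adding 34 m by placing Upland on the Milton–Corby leg.

Insertion cost between consecutive stops i–j is d(i,Upland) + d(Upland,j) − d(i,j):
  between Alder and Cedar: 37 + 33 − 20 = 50
  between Cedar and Milton: 33 + 24 − 9 = 48
  between Milton and Corby: 24 + 32 − 22 = 34
  between Corby and Quarry: 32 + 31 − 25 = 38
  between Quarry and Ash: 31 + 27 − 9 = 49
  between Ash and Alder: 27 + 37 − 23 = 41
Cheapest insertion is between Milton and Corby, adding 34.
New total = 108 + 34 = 142.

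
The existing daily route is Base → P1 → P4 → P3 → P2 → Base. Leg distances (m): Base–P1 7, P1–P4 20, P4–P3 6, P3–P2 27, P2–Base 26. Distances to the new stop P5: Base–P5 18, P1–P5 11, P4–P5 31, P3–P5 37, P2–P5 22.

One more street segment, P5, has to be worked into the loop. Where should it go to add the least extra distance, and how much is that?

+14 m — insert P5 between P2 and Base.

Insertion cost between consecutive stops i–j is d(i,P5) + d(P5,j) − d(i,j):
  between Base and P1: 18 + 11 − 7 = 22
  between P1 and P4: 11 + 31 − 20 = 22
  between P4 and P3: 31 + 37 − 6 = 62
  between P3 and P2: 37 + 22 − 27 = 32
  between P2 and Base: 22 + 18 − 26 = 14
Cheapest insertion is between P2 and Base, adding 14.
New total = 86 + 14 = 100.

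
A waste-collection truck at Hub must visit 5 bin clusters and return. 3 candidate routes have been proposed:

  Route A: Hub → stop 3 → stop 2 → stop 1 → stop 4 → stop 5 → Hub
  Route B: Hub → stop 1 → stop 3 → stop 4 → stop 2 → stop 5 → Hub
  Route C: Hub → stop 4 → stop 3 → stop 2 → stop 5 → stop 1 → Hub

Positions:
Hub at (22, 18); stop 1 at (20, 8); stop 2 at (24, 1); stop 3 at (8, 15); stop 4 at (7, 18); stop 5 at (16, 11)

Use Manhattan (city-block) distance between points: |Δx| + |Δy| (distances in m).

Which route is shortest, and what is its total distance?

Route A: 17 + 30 + 11 + 23 + 16 + 13 = 110
Route B: 12 + 19 + 4 + 34 + 18 + 13 = 100
Route C: 15 + 4 + 30 + 18 + 7 + 12 = 86

Shortest is Route C, total 86 m.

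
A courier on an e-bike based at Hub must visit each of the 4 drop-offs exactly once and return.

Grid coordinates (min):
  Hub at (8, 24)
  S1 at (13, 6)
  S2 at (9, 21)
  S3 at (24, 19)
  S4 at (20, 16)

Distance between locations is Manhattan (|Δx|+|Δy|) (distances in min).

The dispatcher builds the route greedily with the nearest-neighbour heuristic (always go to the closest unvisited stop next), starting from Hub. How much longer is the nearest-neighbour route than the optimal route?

Hub: S2=4, S4=20, S3=21, S1=23 ⇒ S2
S2: S4=16, S3=17, S1=19 ⇒ S4
S4: S3=7, S1=17 ⇒ S3
S3: S1=24 ⇒ S1
NN route Hub → S2 → S4 → S3 → S1 → Hub costs 74.
Optimal: Hub → S1 → S4 → S3 → S2 → Hub costs 68 (by enumerating all 12 distinct tours).
Excess = 74 − 68 = 6.

The nearest-neighbour route is 6 min longer than optimal.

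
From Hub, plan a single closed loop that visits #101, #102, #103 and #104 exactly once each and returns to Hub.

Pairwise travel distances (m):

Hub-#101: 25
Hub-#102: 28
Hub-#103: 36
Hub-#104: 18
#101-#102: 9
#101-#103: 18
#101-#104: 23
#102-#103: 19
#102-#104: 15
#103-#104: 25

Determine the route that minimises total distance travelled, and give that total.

Minimum total distance: 95 m.

Hub→#101→#102→#103→#104→Hub: 25+9+19+25+18 = 96
Hub→#101→#102→#104→#103→Hub: 25+9+15+25+36 = 110
Hub→#101→#103→#102→#104→Hub: 25+18+19+15+18 = 95
Hub→#101→#103→#104→#102→Hub: 25+18+25+15+28 = 111
Hub→#101→#104→#102→#103→Hub: 25+23+15+19+36 = 118
Hub→#101→#104→#103→#102→Hub: 25+23+25+19+28 = 120
Hub→#102→#101→#103→#104→Hub: 28+9+18+25+18 = 98
Hub→#102→#101→#104→#103→Hub: 28+9+23+25+36 = 121
Hub→#102→#103→#101→#104→Hub: 28+19+18+23+18 = 106
Hub→#102→#104→#101→#103→Hub: 28+15+23+18+36 = 120
Hub→#103→#101→#102→#104→Hub: 36+18+9+15+18 = 96
Hub→#103→#102→#101→#104→Hub: 36+19+9+23+18 = 105
The minimum is 95.
One optimal route: Hub → #101 → #103 → #102 → #104 → Hub (or its reverse).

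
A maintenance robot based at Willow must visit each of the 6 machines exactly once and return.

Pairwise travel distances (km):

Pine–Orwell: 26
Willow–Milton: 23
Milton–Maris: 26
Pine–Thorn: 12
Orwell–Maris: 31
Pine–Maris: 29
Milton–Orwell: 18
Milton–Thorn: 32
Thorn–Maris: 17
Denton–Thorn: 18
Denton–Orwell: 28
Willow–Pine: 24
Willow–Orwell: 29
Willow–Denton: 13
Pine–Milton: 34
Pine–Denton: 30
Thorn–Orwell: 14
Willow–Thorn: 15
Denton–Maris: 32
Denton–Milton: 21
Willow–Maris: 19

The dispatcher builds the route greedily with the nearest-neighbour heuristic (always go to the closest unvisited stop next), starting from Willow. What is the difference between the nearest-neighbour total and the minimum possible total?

The nearest-neighbour route is 6 km longer than optimal.

From Willow: Denton=13, Thorn=15, Maris=19, Milton=23, Pine=24, Orwell=29 → choose Denton (13).
From Denton: Thorn=18, Milton=21, Orwell=28, Pine=30, Maris=32 → choose Thorn (18).
From Thorn: Pine=12, Orwell=14, Maris=17, Milton=32 → choose Pine (12).
From Pine: Orwell=26, Maris=29, Milton=34 → choose Orwell (26).
From Orwell: Milton=18, Maris=31 → choose Milton (18).
From Milton: Maris=26 → choose Maris (26).
NN route Willow → Denton → Thorn → Pine → Orwell → Milton → Maris → Willow costs 132.
Optimal: Willow → Denton → Milton → Orwell → Pine → Thorn → Maris → Willow costs 126 (by enumerating all 360 distinct tours).
Excess = 132 − 126 = 6.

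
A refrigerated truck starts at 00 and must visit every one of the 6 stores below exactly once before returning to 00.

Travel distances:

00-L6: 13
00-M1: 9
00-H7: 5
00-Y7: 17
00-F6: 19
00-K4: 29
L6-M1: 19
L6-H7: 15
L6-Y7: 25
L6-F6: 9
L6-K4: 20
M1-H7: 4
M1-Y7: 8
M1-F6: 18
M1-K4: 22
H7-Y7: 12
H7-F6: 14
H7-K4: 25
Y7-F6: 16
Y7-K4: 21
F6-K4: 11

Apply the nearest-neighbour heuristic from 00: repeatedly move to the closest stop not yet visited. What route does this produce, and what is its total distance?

Nearest-neighbour total = 91; route 00 → H7 → M1 → Y7 → F6 → L6 → K4 → 00.

00 → [H7:5 / M1:9 / L6:13 / Y7:17 / F6:19 / K4:29] → H7 (5)
H7 → [M1:4 / Y7:12 / F6:14 / L6:15 / K4:25] → M1 (4)
M1 → [Y7:8 / F6:18 / L6:19 / K4:22] → Y7 (8)
Y7 → [F6:16 / K4:21 / L6:25] → F6 (16)
F6 → [L6:9 / K4:11] → L6 (9)
L6 → [K4:20] → K4 (20)
Return K4→00: 29.
Total = 5 + 4 + 8 + 16 + 9 + 20 + 29 = 91.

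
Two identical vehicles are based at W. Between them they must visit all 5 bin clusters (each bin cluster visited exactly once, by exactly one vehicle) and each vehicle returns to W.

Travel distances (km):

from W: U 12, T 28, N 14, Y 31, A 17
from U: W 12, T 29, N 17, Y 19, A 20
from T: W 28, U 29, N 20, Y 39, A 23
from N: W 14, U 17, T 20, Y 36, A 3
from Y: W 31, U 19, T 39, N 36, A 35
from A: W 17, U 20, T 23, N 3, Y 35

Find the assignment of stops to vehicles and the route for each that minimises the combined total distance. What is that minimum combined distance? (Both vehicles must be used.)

Check every non-empty split of the stops between the two vehicles; for each half take its own optimal tour:
  {U} + {T, N, Y, A}: 24 + 110 = 134
  {T} + {U, N, Y, A}: 56 + 83 = 139
  {U, T} + {N, Y, A}: 69 + 83 = 152
  {N} + {U, T, Y, A}: 28 + 110 = 138
  {U, N} + {T, Y, A}: 43 + 110 = 153
  {T, N} + {U, Y, A}: 62 + 83 = 145
  … (15 splits in total)
  {U, Y} + {T, N, A}: 62 + 68 = 130  ← best
Best: vehicle 1 W → U → Y → W = 62; vehicle 2 W → T → N → A → W = 68; combined 130.

130 km — the smallest possible combined total.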